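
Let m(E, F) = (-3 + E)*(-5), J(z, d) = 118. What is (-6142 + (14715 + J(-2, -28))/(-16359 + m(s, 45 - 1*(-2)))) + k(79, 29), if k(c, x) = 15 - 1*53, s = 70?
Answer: -103183753/16694 ≈ -6180.9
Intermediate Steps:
m(E, F) = 15 - 5*E
k(c, x) = -38 (k(c, x) = 15 - 53 = -38)
(-6142 + (14715 + J(-2, -28))/(-16359 + m(s, 45 - 1*(-2)))) + k(79, 29) = (-6142 + (14715 + 118)/(-16359 + (15 - 5*70))) - 38 = (-6142 + 14833/(-16359 + (15 - 350))) - 38 = (-6142 + 14833/(-16359 - 335)) - 38 = (-6142 + 14833/(-16694)) - 38 = (-6142 + 14833*(-1/16694)) - 38 = (-6142 - 14833/16694) - 38 = -102549381/16694 - 38 = -103183753/16694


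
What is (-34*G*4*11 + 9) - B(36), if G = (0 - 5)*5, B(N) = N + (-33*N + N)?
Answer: 38525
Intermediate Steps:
B(N) = -31*N (B(N) = N - 32*N = -31*N)
G = -25 (G = -5*5 = -25)
(-34*G*4*11 + 9) - B(36) = (-34*(-25*4)*11 + 9) - (-31)*36 = (-(-3400)*11 + 9) - 1*(-1116) = (-34*(-1100) + 9) + 1116 = (37400 + 9) + 1116 = 37409 + 1116 = 38525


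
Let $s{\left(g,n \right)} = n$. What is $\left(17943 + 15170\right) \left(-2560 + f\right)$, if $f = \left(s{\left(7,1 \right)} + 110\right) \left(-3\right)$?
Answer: $-95795909$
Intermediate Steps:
$f = -333$ ($f = \left(1 + 110\right) \left(-3\right) = 111 \left(-3\right) = -333$)
$\left(17943 + 15170\right) \left(-2560 + f\right) = \left(17943 + 15170\right) \left(-2560 - 333\right) = 33113 \left(-2893\right) = -95795909$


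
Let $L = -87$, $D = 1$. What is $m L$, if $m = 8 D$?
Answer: $-696$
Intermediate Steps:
$m = 8$ ($m = 8 \cdot 1 = 8$)
$m L = 8 \left(-87\right) = -696$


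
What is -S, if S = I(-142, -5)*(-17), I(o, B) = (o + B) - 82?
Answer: -3893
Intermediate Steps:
I(o, B) = -82 + B + o (I(o, B) = (B + o) - 82 = -82 + B + o)
S = 3893 (S = (-82 - 5 - 142)*(-17) = -229*(-17) = 3893)
-S = -1*3893 = -3893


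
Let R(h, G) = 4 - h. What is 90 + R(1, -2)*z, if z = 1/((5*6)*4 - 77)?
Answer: 3873/43 ≈ 90.070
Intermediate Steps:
z = 1/43 (z = 1/(30*4 - 77) = 1/(120 - 77) = 1/43 ≈ 0.023256)
90 + R(1, -2)*z = 90 + (4 - 1*1)*(1/43) = 90 + (4 - 1)*(1/43) = 90 + 3*(1/43) = 90 + 3/43 = 3873/43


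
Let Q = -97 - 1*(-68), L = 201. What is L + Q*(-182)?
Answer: 5479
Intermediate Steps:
Q = -29 (Q = -97 + 68 = -29)
L + Q*(-182) = 201 - 29*(-182) = 201 + 5278 = 5479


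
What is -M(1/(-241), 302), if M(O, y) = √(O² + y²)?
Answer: -5*√211888781/241 ≈ -302.00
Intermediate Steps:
-M(1/(-241), 302) = -√((1/(-241))² + 302²) = -√((-1/241)² + 91204) = -√(1/58081 + 91204) = -√(5297219525/58081) = -5*√211888781/241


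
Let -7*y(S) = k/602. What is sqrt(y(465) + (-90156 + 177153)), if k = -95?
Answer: sqrt(31528068958)/602 ≈ 294.95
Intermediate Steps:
y(S) = 95/4214 (y(S) = -(-95)/(7*602) = -1/7*(-95/602) = 95/4214)
sqrt(y(465) + (-90156 + 177153)) = sqrt(95/4214 + (-90156 + 177153)) = sqrt(95/4214 + 86997) = sqrt(366605453/4214) = sqrt(31528068958)/602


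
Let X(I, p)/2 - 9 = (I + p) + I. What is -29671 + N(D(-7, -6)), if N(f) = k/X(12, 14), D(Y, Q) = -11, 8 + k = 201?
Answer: -2788881/94 ≈ -29669.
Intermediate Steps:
k = 193 (k = -8 + 201 = 193)
X(I, p) = 18 + 2*p + 4*I (X(I, p) = 18 + 2*((I + p) + I) = 18 + 2*(p + 2*I) = 18 + (2*p + 4*I) = 18 + 2*p + 4*I)
N(f) = 193/94 (N(f) = 193/(18 + 2*14 + 4*12) = 193/(18 + 28 + 48) = 193/94)
-29671 + N(D(-7, -6)) = -29671 + 193/94 = -2788881/94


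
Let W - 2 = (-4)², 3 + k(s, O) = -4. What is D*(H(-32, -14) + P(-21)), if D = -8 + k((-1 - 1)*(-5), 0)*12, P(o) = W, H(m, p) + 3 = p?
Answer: -92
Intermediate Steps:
H(m, p) = -3 + p
k(s, O) = -7 (k(s, O) = -3 - 4 = -7)
W = 18 (W = 2 + (-4)² = 2 + 16 = 18)
P(o) = 18
D = -92 (D = -8 - 7*12 = -8 - 84 = -92)
D*(H(-32, -14) + P(-21)) = -92*((-3 - 14) + 18) = -92*(-17 + 18) = -92*1 = -92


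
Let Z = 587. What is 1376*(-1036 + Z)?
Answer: -617824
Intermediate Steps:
1376*(-1036 + Z) = 1376*(-1036 + 587) = 1376*(-449) = -617824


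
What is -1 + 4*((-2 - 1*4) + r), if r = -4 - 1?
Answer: -45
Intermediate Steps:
r = -5
-1 + 4*((-2 - 1*4) + r) = -1 + 4*((-2 - 1*4) - 5) = -1 + 4*((-2 - 4) - 5) = -1 + 4*(-6 - 5) = -1 + 4*(-11) = -1 - 44 = -45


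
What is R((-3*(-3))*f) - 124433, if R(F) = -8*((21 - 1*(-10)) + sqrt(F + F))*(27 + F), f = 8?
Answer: -158489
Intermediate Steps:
R(F) = -8*(27 + F)*(31 + sqrt(2)*sqrt(F)) (R(F) = -8*((21 + 10) + sqrt(2*F))*(27 + F) = -8*(31 + sqrt(2)*sqrt(F))*(27 + F) = -8*(27 + F)*(31 + sqrt(2)*sqrt(F)))
R((-3*(-3))*f) - 124433 = (-6696 - 248*(-3*(-3))*8 - 216*sqrt(2)*sqrt(-3*(-3)*8) - 8*sqrt(2)*(-3*(-3)*8)**(3/2)) - 124433 = (-6696 - 2232*8 - 216*sqrt(2)*sqrt(9*8) - 8*sqrt(2)*(9*8)**(3/2)) - 124433 = (-6696 - 248*72 - 216*sqrt(2)*sqrt(72) - 8*sqrt(2)*72**(3/2)) - 124433 = (-6696 - 17856 - 216*sqrt(2)*6*sqrt(2) - 8*sqrt(2)*432*sqrt(2)) - 124433 = (-6696 - 17856 - 2592 - 6912) - 124433 = -34056 - 124433 = -158489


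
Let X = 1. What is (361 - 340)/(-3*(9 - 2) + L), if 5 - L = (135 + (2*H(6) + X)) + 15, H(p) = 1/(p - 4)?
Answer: -⅛ ≈ -0.12500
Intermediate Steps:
H(p) = 1/(-4 + p)
L = -147 (L = 5 - ((135 + (2/(-4 + 6) + 1)) + 15) = 5 - ((135 + (2/2 + 1)) + 15) = 5 - ((135 + (2*(½) + 1)) + 15) = 5 - ((135 + (1 + 1)) + 15) = 5 - ((135 + 2) + 15) = 5 - (137 + 15) = 5 - 1*152 = 5 - 152 = -147)
(361 - 340)/(-3*(9 - 2) + L) = (361 - 340)/(-3*(9 - 2) - 147) = 21/(-3*7 - 147) = 21/(-21 - 147) = 21/(-168) = 21*(-1/168) = -⅛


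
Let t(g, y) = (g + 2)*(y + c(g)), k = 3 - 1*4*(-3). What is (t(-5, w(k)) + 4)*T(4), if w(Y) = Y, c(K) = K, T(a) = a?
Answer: -104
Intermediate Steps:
k = 15 (k = 3 - 4*(-3) = 3 + 12 = 15)
t(g, y) = (2 + g)*(g + y) (t(g, y) = (g + 2)*(y + g) = (2 + g)*(g + y))
(t(-5, w(k)) + 4)*T(4) = (((-5)² + 2*(-5) + 2*15 - 5*15) + 4)*4 = ((25 - 10 + 30 - 75) + 4)*4 = (-30 + 4)*4 = -26*4 = -104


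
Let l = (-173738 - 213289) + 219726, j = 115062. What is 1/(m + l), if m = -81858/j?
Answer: -19177/3208344920 ≈ -5.9772e-6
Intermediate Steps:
m = -13643/19177 (m = -81858/115062 = -81858*1/115062 = -13643/19177 ≈ -0.71142)
l = -167301 (l = -387027 + 219726 = -167301)
1/(m + l) = 1/(-13643/19177 - 167301) = 1/(-3208344920/19177) = -19177/3208344920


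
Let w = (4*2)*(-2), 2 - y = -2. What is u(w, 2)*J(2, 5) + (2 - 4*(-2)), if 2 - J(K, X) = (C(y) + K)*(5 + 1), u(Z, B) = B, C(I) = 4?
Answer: -58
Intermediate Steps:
y = 4 (y = 2 - 1*(-2) = 2 + 2 = 4)
w = -16 (w = 8*(-2) = -16)
J(K, X) = -22 - 6*K (J(K, X) = 2 - (4 + K)*(5 + 1) = 2 - (4 + K)*6 = 2 - (24 + 6*K) = 2 + (-24 - 6*K) = -22 - 6*K)
u(w, 2)*J(2, 5) + (2 - 4*(-2)) = 2*(-22 - 6*2) + (2 - 4*(-2)) = 2*(-22 - 12) + (2 + 8) = 2*(-34) + 10 = -68 + 10 = -58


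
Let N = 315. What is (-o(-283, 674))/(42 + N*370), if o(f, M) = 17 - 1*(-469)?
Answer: -81/19432 ≈ -0.0041684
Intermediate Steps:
o(f, M) = 486 (o(f, M) = 17 + 469 = 486)
(-o(-283, 674))/(42 + N*370) = (-1*486)/(42 + 315*370) = -486/(42 + 116550) = -486/116592 = -486*1/116592 = -81/19432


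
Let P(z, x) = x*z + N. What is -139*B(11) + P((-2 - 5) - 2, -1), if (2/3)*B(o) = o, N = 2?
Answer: -4565/2 ≈ -2282.5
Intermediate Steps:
B(o) = 3*o/2
P(z, x) = 2 + x*z (P(z, x) = x*z + 2 = 2 + x*z)
-139*B(11) + P((-2 - 5) - 2, -1) = -417*11/2 + (2 - ((-2 - 5) - 2)) = -139*33/2 + (2 - (-7 - 2)) = -4587/2 + (2 - 1*(-9)) = -4587/2 + (2 + 9) = -4587/2 + 11 = -4565/2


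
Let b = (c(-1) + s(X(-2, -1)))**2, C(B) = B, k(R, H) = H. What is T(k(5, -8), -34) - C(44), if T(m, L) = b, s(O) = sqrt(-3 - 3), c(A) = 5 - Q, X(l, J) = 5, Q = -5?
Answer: 50 + 20*I*sqrt(6) ≈ 50.0 + 48.99*I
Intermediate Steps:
c(A) = 10 (c(A) = 5 - 1*(-5) = 5 + 5 = 10)
s(O) = I*sqrt(6) (s(O) = sqrt(-6) = I*sqrt(6))
b = (10 + I*sqrt(6))**2 ≈ 94.0 + 48.99*I
T(m, L) = (10 + I*sqrt(6))**2
T(k(5, -8), -34) - C(44) = (10 + I*sqrt(6))**2 - 1*44 = (10 + I*sqrt(6))**2 - 44 = -44 + (10 + I*sqrt(6))**2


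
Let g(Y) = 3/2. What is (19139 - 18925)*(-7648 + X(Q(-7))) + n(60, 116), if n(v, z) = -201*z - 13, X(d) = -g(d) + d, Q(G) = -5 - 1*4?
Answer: -1662248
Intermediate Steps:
Q(G) = -9 (Q(G) = -5 - 4 = -9)
g(Y) = 3/2 (g(Y) = 3*(½) = 3/2)
X(d) = -3/2 + d (X(d) = -1*3/2 + d = -3/2 + d)
n(v, z) = -13 - 201*z
(19139 - 18925)*(-7648 + X(Q(-7))) + n(60, 116) = (19139 - 18925)*(-7648 + (-3/2 - 9)) + (-13 - 201*116) = 214*(-7648 - 21/2) + (-13 - 23316) = 214*(-15317/2) - 23329 = -1638919 - 23329 = -1662248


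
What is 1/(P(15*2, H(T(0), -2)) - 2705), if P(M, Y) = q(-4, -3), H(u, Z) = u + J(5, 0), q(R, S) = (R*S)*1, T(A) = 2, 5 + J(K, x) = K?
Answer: -1/2693 ≈ -0.00037133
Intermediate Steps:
J(K, x) = -5 + K
q(R, S) = R*S
H(u, Z) = u (H(u, Z) = u + (-5 + 5) = u + 0 = u)
P(M, Y) = 12 (P(M, Y) = -4*(-3) = 12)
1/(P(15*2, H(T(0), -2)) - 2705) = 1/(12 - 2705) = 1/(-2693) = -1/2693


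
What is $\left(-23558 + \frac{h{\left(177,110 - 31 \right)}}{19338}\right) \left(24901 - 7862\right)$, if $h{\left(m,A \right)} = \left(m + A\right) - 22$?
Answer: $- \frac{117611534855}{293} \approx -4.014 \cdot 10^{8}$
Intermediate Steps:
$h{\left(m,A \right)} = -22 + A + m$ ($h{\left(m,A \right)} = \left(A + m\right) - 22 = -22 + A + m$)
$\left(-23558 + \frac{h{\left(177,110 - 31 \right)}}{19338}\right) \left(24901 - 7862\right) = \left(-23558 + \frac{-22 + \left(110 - 31\right) + 177}{19338}\right) \left(24901 - 7862\right) = \left(-23558 + \left(-22 + 79 + 177\right) \frac{1}{19338}\right) 17039 = \left(-23558 + 234 \cdot \frac{1}{19338}\right) 17039 = \left(-23558 + \frac{39}{3223}\right) 17039 = \left(- \frac{75927395}{3223}\right) 17039 = - \frac{117611534855}{293}$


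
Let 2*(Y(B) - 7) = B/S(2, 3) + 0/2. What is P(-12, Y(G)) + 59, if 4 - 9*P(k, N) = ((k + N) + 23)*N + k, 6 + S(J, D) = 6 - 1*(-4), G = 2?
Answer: 6635/144 ≈ 46.076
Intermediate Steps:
S(J, D) = 4 (S(J, D) = -6 + (6 - 1*(-4)) = -6 + (6 + 4) = -6 + 10 = 4)
Y(B) = 7 + B/8 (Y(B) = 7 + (B/4 + 0/2)/2 = 7 + (B*(1/4) + 0*(1/2))/2 = 7 + (B/4 + 0)/2 = 7 + (B/4)/2 = 7 + B/8)
P(k, N) = 4/9 - k/9 - N*(23 + N + k)/9 (P(k, N) = 4/9 - (((k + N) + 23)*N + k)/9 = 4/9 - (((N + k) + 23)*N + k)/9 = 4/9 - ((23 + N + k)*N + k)/9 = 4/9 - (N*(23 + N + k) + k)/9 = 4/9 - (k + N*(23 + N + k))/9 = 4/9 + (-k/9 - N*(23 + N + k)/9) = 4/9 - k/9 - N*(23 + N + k)/9)
P(-12, Y(G)) + 59 = (4/9 - 23*(7 + (1/8)*2)/9 - 1/9*(-12) - (7 + (1/8)*2)**2/9 - 1/9*(7 + (1/8)*2)*(-12)) + 59 = (4/9 - 23*(7 + 1/4)/9 + 4/3 - (7 + 1/4)**2/9 - 1/9*(7 + 1/4)*(-12)) + 59 = (4/9 - 23/9*29/4 + 4/3 - (29/4)**2/9 - 1/9*29/4*(-12)) + 59 = (4/9 - 667/36 + 4/3 - 1/9*841/16 + 29/3) + 59 = (4/9 - 667/36 + 4/3 - 841/144 + 29/3) + 59 = -1861/144 + 59 = 6635/144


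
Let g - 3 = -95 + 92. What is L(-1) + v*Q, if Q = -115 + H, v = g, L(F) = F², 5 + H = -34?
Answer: 1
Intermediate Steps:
H = -39 (H = -5 - 34 = -39)
g = 0 (g = 3 + (-95 + 92) = 3 - 3 = 0)
v = 0
Q = -154 (Q = -115 - 39 = -154)
L(-1) + v*Q = (-1)² + 0*(-154) = 1 + 0 = 1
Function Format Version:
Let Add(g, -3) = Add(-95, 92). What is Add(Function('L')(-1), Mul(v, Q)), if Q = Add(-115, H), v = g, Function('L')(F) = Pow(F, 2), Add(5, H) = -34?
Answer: 1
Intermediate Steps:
H = -39 (H = Add(-5, -34) = -39)
g = 0 (g = Add(3, Add(-95, 92)) = Add(3, -3) = 0)
v = 0
Q = -154 (Q = Add(-115, -39) = -154)
Add(Function('L')(-1), Mul(v, Q)) = Add(Pow(-1, 2), Mul(0, -154)) = Add(1, 0) = 1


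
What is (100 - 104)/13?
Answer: -4/13 ≈ -0.30769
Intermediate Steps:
(100 - 104)/13 = -4*1/13 = -4/13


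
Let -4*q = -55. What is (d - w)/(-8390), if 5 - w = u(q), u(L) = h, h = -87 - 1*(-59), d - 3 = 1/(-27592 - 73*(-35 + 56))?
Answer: 873751/244358750 ≈ 0.0035757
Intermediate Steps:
d = 87374/29125 (d = 3 + 1/(-27592 - 73*(-35 + 56)) = 3 + 1/(-27592 - 73*21) = 3 + 1/(-27592 - 1533) = 3 + 1/(-29125) = 3 - 1/29125 = 87374/29125 ≈ 3.0000)
q = 55/4 (q = -¼*(-55) = 55/4 ≈ 13.750)
h = -28 (h = -87 + 59 = -28)
u(L) = -28
w = 33 (w = 5 - 1*(-28) = 5 + 28 = 33)
(d - w)/(-8390) = (87374/29125 - 1*33)/(-8390) = (87374/29125 - 33)*(-1/8390) = -873751/29125*(-1/8390) = 873751/244358750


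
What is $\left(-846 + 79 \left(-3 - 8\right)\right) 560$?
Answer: $-960400$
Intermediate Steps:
$\left(-846 + 79 \left(-3 - 8\right)\right) 560 = \left(-846 + 79 \left(-11\right)\right) 560 = \left(-846 - 869\right) 560 = \left(-1715\right) 560 = -960400$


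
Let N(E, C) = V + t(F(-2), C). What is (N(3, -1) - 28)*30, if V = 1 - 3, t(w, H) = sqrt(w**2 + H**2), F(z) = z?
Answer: -900 + 30*sqrt(5) ≈ -832.92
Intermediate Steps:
t(w, H) = sqrt(H**2 + w**2)
V = -2
N(E, C) = -2 + sqrt(4 + C**2) (N(E, C) = -2 + sqrt(C**2 + (-2)**2) = -2 + sqrt(C**2 + 4) = -2 + sqrt(4 + C**2))
(N(3, -1) - 28)*30 = ((-2 + sqrt(4 + (-1)**2)) - 28)*30 = ((-2 + sqrt(4 + 1)) - 28)*30 = ((-2 + sqrt(5)) - 28)*30 = (-30 + sqrt(5))*30 = -900 + 30*sqrt(5)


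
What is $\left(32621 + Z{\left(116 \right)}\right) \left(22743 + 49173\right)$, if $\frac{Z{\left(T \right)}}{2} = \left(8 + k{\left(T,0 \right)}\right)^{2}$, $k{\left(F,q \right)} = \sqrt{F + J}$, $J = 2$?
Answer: $2372149260 + 2301312 \sqrt{118} \approx 2.3971 \cdot 10^{9}$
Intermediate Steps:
$k{\left(F,q \right)} = \sqrt{2 + F}$ ($k{\left(F,q \right)} = \sqrt{F + 2} = \sqrt{2 + F}$)
$Z{\left(T \right)} = 2 \left(8 + \sqrt{2 + T}\right)^{2}$
$\left(32621 + Z{\left(116 \right)}\right) \left(22743 + 49173\right) = \left(32621 + 2 \left(8 + \sqrt{2 + 116}\right)^{2}\right) \left(22743 + 49173\right) = \left(32621 + 2 \left(8 + \sqrt{118}\right)^{2}\right) 71916 = 2345971836 + 143832 \left(8 + \sqrt{118}\right)^{2}$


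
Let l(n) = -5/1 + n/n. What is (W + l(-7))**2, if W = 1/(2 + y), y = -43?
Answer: 27225/1681 ≈ 16.196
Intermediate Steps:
l(n) = -4 (l(n) = -5*1 + 1 = -5 + 1 = -4)
W = -1/41 (W = 1/(2 - 43) = 1/(-41) = -1/41 ≈ -0.024390)
(W + l(-7))**2 = (-1/41 - 4)**2 = (-165/41)**2 = 27225/1681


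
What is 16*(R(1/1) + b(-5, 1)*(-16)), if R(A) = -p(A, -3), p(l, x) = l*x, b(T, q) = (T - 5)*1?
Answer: 2608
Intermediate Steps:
b(T, q) = -5 + T (b(T, q) = (-5 + T)*1 = -5 + T)
R(A) = 3*A (R(A) = -A*(-3) = -(-3)*A = 3*A)
16*(R(1/1) + b(-5, 1)*(-16)) = 16*(3/1 + (-5 - 5)*(-16)) = 16*(3*1 - 10*(-16)) = 16*(3 + 160) = 16*163 = 2608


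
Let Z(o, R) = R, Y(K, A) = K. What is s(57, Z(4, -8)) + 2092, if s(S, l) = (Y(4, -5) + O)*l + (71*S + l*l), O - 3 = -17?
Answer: 6283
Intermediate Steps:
O = -14 (O = 3 - 17 = -14)
s(S, l) = l² - 10*l + 71*S (s(S, l) = (4 - 14)*l + (71*S + l*l) = -10*l + (71*S + l²) = -10*l + (l² + 71*S) = l² - 10*l + 71*S)
s(57, Z(4, -8)) + 2092 = ((-8)² - 10*(-8) + 71*57) + 2092 = (64 + 80 + 4047) + 2092 = 4191 + 2092 = 6283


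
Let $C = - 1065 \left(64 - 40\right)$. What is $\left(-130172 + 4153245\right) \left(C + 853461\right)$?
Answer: $3330706159773$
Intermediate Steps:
$C = -25560$ ($C = \left(-1065\right) 24 = -25560$)
$\left(-130172 + 4153245\right) \left(C + 853461\right) = \left(-130172 + 4153245\right) \left(-25560 + 853461\right) = 4023073 \cdot 827901 = 3330706159773$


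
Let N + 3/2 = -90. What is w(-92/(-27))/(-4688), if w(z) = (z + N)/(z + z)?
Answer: 4757/1725184 ≈ 0.0027574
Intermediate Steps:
N = -183/2 (N = -3/2 - 90 = -183/2 ≈ -91.500)
w(z) = (-183/2 + z)/(2*z) (w(z) = (z - 183/2)/(z + z) = (-183/2 + z)/((2*z)) = (-183/2 + z)*(1/(2*z)) = (-183/2 + z)/(2*z))
w(-92/(-27))/(-4688) = ((-183 + 2*(-92/(-27)))/(4*((-92/(-27)))))/(-4688) = ((-183 + 2*(-92*(-1/27)))/(4*((-92*(-1/27)))))*(-1/4688) = ((-183 + 2*(92/27))/(4*(92/27)))*(-1/4688) = ((1/4)*(27/92)*(-183 + 184/27))*(-1/4688) = ((1/4)*(27/92)*(-4757/27))*(-1/4688) = -4757/368*(-1/4688) = 4757/1725184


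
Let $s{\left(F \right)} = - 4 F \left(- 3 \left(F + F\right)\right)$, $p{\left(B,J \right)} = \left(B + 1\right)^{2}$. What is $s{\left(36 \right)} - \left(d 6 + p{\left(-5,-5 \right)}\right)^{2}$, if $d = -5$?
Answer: $30908$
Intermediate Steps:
$p{\left(B,J \right)} = \left(1 + B\right)^{2}$
$s{\left(F \right)} = 24 F^{2}$ ($s{\left(F \right)} = - 4 F \left(- 3 \cdot 2 F\right) = - 4 F \left(- 6 F\right) = 24 F^{2}$)
$s{\left(36 \right)} - \left(d 6 + p{\left(-5,-5 \right)}\right)^{2} = 24 \cdot 36^{2} - \left(\left(-5\right) 6 + \left(1 - 5\right)^{2}\right)^{2} = 24 \cdot 1296 - \left(-30 + \left(-4\right)^{2}\right)^{2} = 31104 - \left(-30 + 16\right)^{2} = 31104 - \left(-14\right)^{2} = 31104 - 196 = 30908$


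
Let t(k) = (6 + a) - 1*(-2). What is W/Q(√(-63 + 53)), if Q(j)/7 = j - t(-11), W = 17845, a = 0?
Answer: -71380/259 - 17845*I*√10/518 ≈ -275.6 - 108.94*I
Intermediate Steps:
t(k) = 8 (t(k) = (6 + 0) - 1*(-2) = 6 + 2 = 8)
Q(j) = -56 + 7*j (Q(j) = 7*(j - 1*8) = 7*(j - 8) = 7*(-8 + j) = -56 + 7*j)
W/Q(√(-63 + 53)) = 17845/(-56 + 7*√(-63 + 53)) = 17845/(-56 + 7*√(-10)) = 17845/(-56 + 7*(I*√10)) = 17845/(-56 + 7*I*√10)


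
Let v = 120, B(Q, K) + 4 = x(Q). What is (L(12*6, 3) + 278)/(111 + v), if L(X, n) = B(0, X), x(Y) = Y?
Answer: 274/231 ≈ 1.1861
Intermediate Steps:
B(Q, K) = -4 + Q
L(X, n) = -4 (L(X, n) = -4 + 0 = -4)
(L(12*6, 3) + 278)/(111 + v) = (-4 + 278)/(111 + 120) = 274/231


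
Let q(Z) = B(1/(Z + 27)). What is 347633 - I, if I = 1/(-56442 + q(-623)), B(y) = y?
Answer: 11694177012685/33639433 ≈ 3.4763e+5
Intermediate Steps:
q(Z) = 1/(27 + Z) (q(Z) = 1/(Z + 27) = 1/(27 + Z))
I = -596/33639433 (I = 1/(-56442 + 1/(27 - 623)) = 1/(-56442 + 1/(-596)) = 1/(-56442 - 1/596) = 1/(-33639433/596) = -596/33639433 ≈ -1.7717e-5)
347633 - I = 347633 - 1*(-596/33639433) = 347633 + 596/33639433 = 11694177012685/33639433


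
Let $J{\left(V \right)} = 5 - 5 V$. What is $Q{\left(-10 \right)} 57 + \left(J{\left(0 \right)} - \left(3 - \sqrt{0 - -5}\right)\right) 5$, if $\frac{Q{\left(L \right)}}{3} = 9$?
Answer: $1549 + 5 \sqrt{5} \approx 1560.2$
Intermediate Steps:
$Q{\left(L \right)} = 27$ ($Q{\left(L \right)} = 3 \cdot 9 = 27$)
$Q{\left(-10 \right)} 57 + \left(J{\left(0 \right)} - \left(3 - \sqrt{0 - -5}\right)\right) 5 = 27 \cdot 57 + \left(\left(5 - 0\right) - \left(3 - \sqrt{0 - -5}\right)\right) 5 = 1539 + \left(\left(5 + 0\right) - \left(3 - \sqrt{0 + 5}\right)\right) 5 = 1539 + \left(5 - \left(3 - \sqrt{5}\right)\right) 5 = 1539 + \left(2 + \sqrt{5}\right) 5 = 1539 + \left(10 + 5 \sqrt{5}\right) = 1549 + 5 \sqrt{5}$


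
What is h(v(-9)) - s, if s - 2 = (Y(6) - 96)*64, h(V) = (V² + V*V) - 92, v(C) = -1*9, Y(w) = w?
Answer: 5828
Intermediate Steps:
v(C) = -9
h(V) = -92 + 2*V² (h(V) = (V² + V²) - 92 = 2*V² - 92 = -92 + 2*V²)
s = -5758 (s = 2 + (6 - 96)*64 = 2 - 90*64 = 2 - 5760 = -5758)
h(v(-9)) - s = (-92 + 2*(-9)²) - 1*(-5758) = (-92 + 2*81) + 5758 = (-92 + 162) + 5758 = 70 + 5758 = 5828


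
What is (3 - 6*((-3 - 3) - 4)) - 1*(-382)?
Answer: 445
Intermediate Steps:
(3 - 6*((-3 - 3) - 4)) - 1*(-382) = (3 - 6*(-6 - 4)) + 382 = (3 - 6*(-10)) + 382 = (3 + 60) + 382 = 63 + 382 = 445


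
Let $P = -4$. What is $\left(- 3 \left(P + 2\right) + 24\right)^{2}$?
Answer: $900$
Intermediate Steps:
$\left(- 3 \left(P + 2\right) + 24\right)^{2} = \left(- 3 \left(-4 + 2\right) + 24\right)^{2} = \left(\left(-3\right) \left(-2\right) + 24\right)^{2} = \left(6 + 24\right)^{2} = 30^{2} = 900$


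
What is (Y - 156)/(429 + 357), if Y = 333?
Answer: 59/262 ≈ 0.22519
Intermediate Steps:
(Y - 156)/(429 + 357) = (333 - 156)/(429 + 357) = 177/786 = 177*(1/786) = 59/262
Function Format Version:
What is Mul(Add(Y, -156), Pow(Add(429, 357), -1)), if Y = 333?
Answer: Rational(59, 262) ≈ 0.22519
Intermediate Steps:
Mul(Add(Y, -156), Pow(Add(429, 357), -1)) = Mul(Add(333, -156), Pow(Add(429, 357), -1)) = Mul(177, Pow(786, -1)) = Mul(177, Rational(1, 786)) = Rational(59, 262)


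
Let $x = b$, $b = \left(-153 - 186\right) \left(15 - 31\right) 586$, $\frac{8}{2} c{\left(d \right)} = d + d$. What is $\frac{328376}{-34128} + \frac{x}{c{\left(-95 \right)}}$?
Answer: $- \frac{27122554313}{405270} \approx -66925.0$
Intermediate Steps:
$c{\left(d \right)} = \frac{d}{2}$ ($c{\left(d \right)} = \frac{d + d}{4} = \frac{2 d}{4} = \frac{d}{2}$)
$b = 3178464$ ($b = \left(-339\right) \left(-16\right) 586 = 5424 \cdot 586 = 3178464$)
$x = 3178464$
$\frac{328376}{-34128} + \frac{x}{c{\left(-95 \right)}} = \frac{328376}{-34128} + \frac{3178464}{\frac{1}{2} \left(-95\right)} = 328376 \left(- \frac{1}{34128}\right) + \frac{3178464}{- \frac{95}{2}} = - \frac{41047}{4266} + 3178464 \left(- \frac{2}{95}\right) = - \frac{41047}{4266} - \frac{6356928}{95} = - \frac{27122554313}{405270}$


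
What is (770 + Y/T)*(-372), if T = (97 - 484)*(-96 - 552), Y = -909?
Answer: -665110549/2322 ≈ -2.8644e+5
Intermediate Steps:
T = 250776 (T = -387*(-648) = 250776)
(770 + Y/T)*(-372) = (770 - 909/250776)*(-372) = (770 - 909*1/250776)*(-372) = (770 - 101/27864)*(-372) = (21455179/27864)*(-372) = -665110549/2322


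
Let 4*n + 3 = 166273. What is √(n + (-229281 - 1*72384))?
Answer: I*√1040390/2 ≈ 510.0*I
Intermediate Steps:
n = 83135/2 (n = -¾ + (¼)*166273 = -¾ + 166273/4 = 83135/2 ≈ 41568.)
√(n + (-229281 - 1*72384)) = √(83135/2 + (-229281 - 1*72384)) = √(83135/2 + (-229281 - 72384)) = √(83135/2 - 301665) = √(-520195/2) = I*√1040390/2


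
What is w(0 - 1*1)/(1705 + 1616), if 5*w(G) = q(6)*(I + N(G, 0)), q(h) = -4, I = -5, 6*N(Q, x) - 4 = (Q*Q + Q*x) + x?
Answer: 10/9963 ≈ 0.0010037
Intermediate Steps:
N(Q, x) = ⅔ + x/6 + Q²/6 + Q*x/6 (N(Q, x) = ⅔ + ((Q*Q + Q*x) + x)/6 = ⅔ + ((Q² + Q*x) + x)/6 = ⅔ + (x + Q² + Q*x)/6 = ⅔ + (x/6 + Q²/6 + Q*x/6) = ⅔ + x/6 + Q²/6 + Q*x/6)
w(G) = 52/15 - 2*G²/15 (w(G) = (-4*(-5 + (⅔ + (⅙)*0 + G²/6 + (⅙)*G*0)))/5 = (-4*(-5 + (⅔ + 0 + G²/6 + 0)))/5 = (-4*(-5 + (⅔ + G²/6)))/5 = (-4*(-13/3 + G²/6))/5 = (52/3 - 2*G²/3)/5 = 52/15 - 2*G²/15)
w(0 - 1*1)/(1705 + 1616) = (52/15 - 2*(0 - 1*1)²/15)/(1705 + 1616) = (52/15 - 2*(0 - 1)²/15)/3321 = (52/15 - 2/15*(-1)²)*(1/3321) = (52/15 - 2/15*1)*(1/3321) = (52/15 - 2/15)*(1/3321) = (10/3)*(1/3321) = 10/9963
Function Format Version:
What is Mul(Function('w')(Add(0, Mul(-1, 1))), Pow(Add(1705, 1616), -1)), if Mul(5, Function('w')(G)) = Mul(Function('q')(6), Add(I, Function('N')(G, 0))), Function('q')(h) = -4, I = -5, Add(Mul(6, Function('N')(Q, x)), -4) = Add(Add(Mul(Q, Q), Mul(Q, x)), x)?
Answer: Rational(10, 9963) ≈ 0.0010037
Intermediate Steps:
Function('N')(Q, x) = Add(Rational(2, 3), Mul(Rational(1, 6), x), Mul(Rational(1, 6), Pow(Q, 2)), Mul(Rational(1, 6), Q, x)) (Function('N')(Q, x) = Add(Rational(2, 3), Mul(Rational(1, 6), Add(Add(Mul(Q, Q), Mul(Q, x)), x))) = Add(Rational(2, 3), Mul(Rational(1, 6), Add(Add(Pow(Q, 2), Mul(Q, x)), x))) = Add(Rational(2, 3), Mul(Rational(1, 6), Add(x, Pow(Q, 2), Mul(Q, x)))) = Add(Rational(2, 3), Add(Mul(Rational(1, 6), x), Mul(Rational(1, 6), Pow(Q, 2)), Mul(Rational(1, 6), Q, x))) = Add(Rational(2, 3), Mul(Rational(1, 6), x), Mul(Rational(1, 6), Pow(Q, 2)), Mul(Rational(1, 6), Q, x)))
Function('w')(G) = Add(Rational(52, 15), Mul(Rational(-2, 15), Pow(G, 2))) (Function('w')(G) = Mul(Rational(1, 5), Mul(-4, Add(-5, Add(Rational(2, 3), Mul(Rational(1, 6), 0), Mul(Rational(1, 6), Pow(G, 2)), Mul(Rational(1, 6), G, 0))))) = Mul(Rational(1, 5), Mul(-4, Add(-5, Add(Rational(2, 3), 0, Mul(Rational(1, 6), Pow(G, 2)), 0)))) = Mul(Rational(1, 5), Mul(-4, Add(-5, Add(Rational(2, 3), Mul(Rational(1, 6), Pow(G, 2)))))) = Mul(Rational(1, 5), Mul(-4, Add(Rational(-13, 3), Mul(Rational(1, 6), Pow(G, 2))))) = Mul(Rational(1, 5), Add(Rational(52, 3), Mul(Rational(-2, 3), Pow(G, 2)))) = Add(Rational(52, 15), Mul(Rational(-2, 15), Pow(G, 2))))
Mul(Function('w')(Add(0, Mul(-1, 1))), Pow(Add(1705, 1616), -1)) = Mul(Add(Rational(52, 15), Mul(Rational(-2, 15), Pow(Add(0, Mul(-1, 1)), 2))), Pow(Add(1705, 1616), -1)) = Mul(Add(Rational(52, 15), Mul(Rational(-2, 15), Pow(Add(0, -1), 2))), Pow(3321, -1)) = Mul(Add(Rational(52, 15), Mul(Rational(-2, 15), Pow(-1, 2))), Rational(1, 3321)) = Mul(Add(Rational(52, 15), Mul(Rational(-2, 15), 1)), Rational(1, 3321)) = Mul(Add(Rational(52, 15), Rational(-2, 15)), Rational(1, 3321)) = Mul(Rational(10, 3), Rational(1, 3321)) = Rational(10, 9963)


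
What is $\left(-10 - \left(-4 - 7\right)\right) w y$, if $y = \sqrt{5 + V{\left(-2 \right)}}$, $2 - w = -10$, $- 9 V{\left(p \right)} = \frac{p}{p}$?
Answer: $8 \sqrt{11} \approx 26.533$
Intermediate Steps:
$V{\left(p \right)} = - \frac{1}{9}$ ($V{\left(p \right)} = - \frac{p \frac{1}{p}}{9} = \left(- \frac{1}{9}\right) 1 = - \frac{1}{9}$)
$w = 12$ ($w = 2 - -10 = 2 + 10 = 12$)
$y = \frac{2 \sqrt{11}}{3}$ ($y = \sqrt{5 - \frac{1}{9}} = \sqrt{\frac{44}{9}} = \frac{2 \sqrt{11}}{3} \approx 2.2111$)
$\left(-10 - \left(-4 - 7\right)\right) w y = \left(-10 - \left(-4 - 7\right)\right) 12 \frac{2 \sqrt{11}}{3} = \left(-10 - -11\right) 12 \frac{2 \sqrt{11}}{3} = \left(-10 + 11\right) 12 \frac{2 \sqrt{11}}{3} = 1 \cdot 12 \frac{2 \sqrt{11}}{3} = 12 \frac{2 \sqrt{11}}{3} = 8 \sqrt{11}$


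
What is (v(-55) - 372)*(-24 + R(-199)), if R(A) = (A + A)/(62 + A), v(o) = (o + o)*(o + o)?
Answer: -33893920/137 ≈ -2.4740e+5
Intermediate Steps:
v(o) = 4*o² (v(o) = (2*o)*(2*o) = 4*o²)
R(A) = 2*A/(62 + A) (R(A) = (2*A)/(62 + A) = 2*A/(62 + A))
(v(-55) - 372)*(-24 + R(-199)) = (4*(-55)² - 372)*(-24 + 2*(-199)/(62 - 199)) = (4*3025 - 372)*(-24 + 2*(-199)/(-137)) = (12100 - 372)*(-24 + 2*(-199)*(-1/137)) = 11728*(-24 + 398/137) = 11728*(-2890/137) = -33893920/137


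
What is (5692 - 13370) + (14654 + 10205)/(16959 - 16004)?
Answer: -7307631/955 ≈ -7652.0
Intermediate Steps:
(5692 - 13370) + (14654 + 10205)/(16959 - 16004) = -7678 + 24859/955 = -7307631/955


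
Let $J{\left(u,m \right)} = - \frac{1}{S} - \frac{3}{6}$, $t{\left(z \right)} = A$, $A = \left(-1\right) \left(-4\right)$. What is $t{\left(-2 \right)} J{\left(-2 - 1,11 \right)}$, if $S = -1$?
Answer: $2$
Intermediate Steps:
$A = 4$
$t{\left(z \right)} = 4$
$J{\left(u,m \right)} = \frac{1}{2}$ ($J{\left(u,m \right)} = - \frac{1}{-1} - \frac{3}{6} = \left(-1\right) \left(-1\right) - \frac{1}{2} = 1 - \frac{1}{2} = \frac{1}{2}$)
$t{\left(-2 \right)} J{\left(-2 - 1,11 \right)} = 4 \cdot \frac{1}{2} = 2$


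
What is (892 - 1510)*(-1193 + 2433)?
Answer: -766320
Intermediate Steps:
(892 - 1510)*(-1193 + 2433) = -618*1240 = -766320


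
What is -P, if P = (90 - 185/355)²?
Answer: -40360609/5041 ≈ -8006.5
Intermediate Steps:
P = 40360609/5041 (P = (90 - 185*1/355)² = (90 - 37/71)² = (6353/71)² = 40360609/5041 ≈ 8006.5)
-P = -1*40360609/5041 = -40360609/5041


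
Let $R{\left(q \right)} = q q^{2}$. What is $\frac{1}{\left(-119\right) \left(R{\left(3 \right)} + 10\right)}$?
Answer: $- \frac{1}{4403} \approx -0.00022712$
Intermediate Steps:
$R{\left(q \right)} = q^{3}$
$\frac{1}{\left(-119\right) \left(R{\left(3 \right)} + 10\right)} = \frac{1}{\left(-119\right) \left(3^{3} + 10\right)} = \frac{1}{\left(-119\right) \left(27 + 10\right)} = \frac{1}{\left(-119\right) 37} = \frac{1}{-4403} = - \frac{1}{4403}$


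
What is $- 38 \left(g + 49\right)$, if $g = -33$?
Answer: $-608$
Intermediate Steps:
$- 38 \left(g + 49\right) = - 38 \left(-33 + 49\right) = \left(-38\right) 16 = -608$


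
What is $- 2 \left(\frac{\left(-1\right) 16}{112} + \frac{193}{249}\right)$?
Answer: $- \frac{2204}{1743} \approx -1.2645$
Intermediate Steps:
$- 2 \left(\frac{\left(-1\right) 16}{112} + \frac{193}{249}\right) = - 2 \left(\left(-16\right) \frac{1}{112} + 193 \cdot \frac{1}{249}\right) = - 2 \left(- \frac{1}{7} + \frac{193}{249}\right) = \left(-2\right) \frac{1102}{1743} = - \frac{2204}{1743}$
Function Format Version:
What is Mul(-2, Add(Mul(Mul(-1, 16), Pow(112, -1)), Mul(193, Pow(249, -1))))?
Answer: Rational(-2204, 1743) ≈ -1.2645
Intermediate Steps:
Mul(-2, Add(Mul(Mul(-1, 16), Pow(112, -1)), Mul(193, Pow(249, -1)))) = Mul(-2, Add(Mul(-16, Rational(1, 112)), Mul(193, Rational(1, 249)))) = Mul(-2, Add(Rational(-1, 7), Rational(193, 249))) = Mul(-2, Rational(1102, 1743)) = Rational(-2204, 1743)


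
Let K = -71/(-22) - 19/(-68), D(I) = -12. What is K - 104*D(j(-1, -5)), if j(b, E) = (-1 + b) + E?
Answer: 936127/748 ≈ 1251.5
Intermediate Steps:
j(b, E) = -1 + E + b
K = 2623/748 (K = -71*(-1/22) - 19*(-1/68) = 71/22 + 19/68 = 2623/748 ≈ 3.5067)
K - 104*D(j(-1, -5)) = 2623/748 - 104*(-12) = 2623/748 + 1248 = 936127/748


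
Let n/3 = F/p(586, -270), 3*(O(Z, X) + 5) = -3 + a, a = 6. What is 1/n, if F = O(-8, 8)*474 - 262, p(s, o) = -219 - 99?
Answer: 53/1079 ≈ 0.049120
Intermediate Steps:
p(s, o) = -318
O(Z, X) = -4 (O(Z, X) = -5 + (-3 + 6)/3 = -5 + (⅓)*3 = -5 + 1 = -4)
F = -2158 (F = -4*474 - 262 = -1896 - 262 = -2158)
n = 1079/53 (n = 3*(-2158/(-318)) = 3*(-2158*(-1/318)) = 3*(1079/159) = 1079/53 ≈ 20.358)
1/n = 1/(1079/53) = 53/1079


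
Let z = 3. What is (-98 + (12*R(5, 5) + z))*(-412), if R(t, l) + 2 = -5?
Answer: 73748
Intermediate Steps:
R(t, l) = -7 (R(t, l) = -2 - 5 = -7)
(-98 + (12*R(5, 5) + z))*(-412) = (-98 + (12*(-7) + 3))*(-412) = (-98 + (-84 + 3))*(-412) = (-98 - 81)*(-412) = -179*(-412) = 73748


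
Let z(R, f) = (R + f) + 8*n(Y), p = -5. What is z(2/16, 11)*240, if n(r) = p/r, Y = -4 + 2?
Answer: 7470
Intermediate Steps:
Y = -2
n(r) = -5/r
z(R, f) = 20 + R + f (z(R, f) = (R + f) + 8*(-5/(-2)) = (R + f) + 8*(-5*(-½)) = (R + f) + 8*(5/2) = (R + f) + 20 = 20 + R + f)
z(2/16, 11)*240 = (20 + 2/16 + 11)*240 = (20 + 2*(1/16) + 11)*240 = (20 + ⅛ + 11)*240 = (249/8)*240 = 7470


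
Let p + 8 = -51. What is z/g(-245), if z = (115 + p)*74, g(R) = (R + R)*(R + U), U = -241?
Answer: 148/8505 ≈ 0.017402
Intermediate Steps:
p = -59 (p = -8 - 51 = -59)
g(R) = 2*R*(-241 + R) (g(R) = (R + R)*(R - 241) = (2*R)*(-241 + R) = 2*R*(-241 + R))
z = 4144 (z = (115 - 59)*74 = 56*74 = 4144)
z/g(-245) = 4144/((2*(-245)*(-241 - 245))) = 4144/((2*(-245)*(-486))) = 4144/238140 = 4144*(1/238140) = 148/8505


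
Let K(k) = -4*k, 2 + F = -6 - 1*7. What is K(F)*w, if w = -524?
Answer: -31440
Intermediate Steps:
F = -15 (F = -2 + (-6 - 1*7) = -2 + (-6 - 7) = -2 - 13 = -15)
K(F)*w = -4*(-15)*(-524) = 60*(-524) = -31440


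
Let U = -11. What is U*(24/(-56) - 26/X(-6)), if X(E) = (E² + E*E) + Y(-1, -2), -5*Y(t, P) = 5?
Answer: 4345/497 ≈ 8.7425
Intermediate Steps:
Y(t, P) = -1 (Y(t, P) = -⅕*5 = -1)
X(E) = -1 + 2*E² (X(E) = (E² + E*E) - 1 = (E² + E²) - 1 = 2*E² - 1 = -1 + 2*E²)
U*(24/(-56) - 26/X(-6)) = -11*(24/(-56) - 26/(-1 + 2*(-6)²)) = -11*(24*(-1/56) - 26/(-1 + 2*36)) = -11*(-3/7 - 26/(-1 + 72)) = -11*(-3/7 - 26/71) = -11*(-395/497) = 4345/497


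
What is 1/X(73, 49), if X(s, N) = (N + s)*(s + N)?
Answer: 1/14884 ≈ 6.7186e-5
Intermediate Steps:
X(s, N) = (N + s)**2 (X(s, N) = (N + s)*(N + s) = (N + s)**2)
1/X(73, 49) = 1/((49 + 73)**2) = 1/(122**2) = 1/14884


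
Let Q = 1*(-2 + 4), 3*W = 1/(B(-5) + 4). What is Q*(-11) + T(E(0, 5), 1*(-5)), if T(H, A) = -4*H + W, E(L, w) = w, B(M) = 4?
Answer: -1007/24 ≈ -41.958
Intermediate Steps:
W = 1/24 (W = 1/(3*(4 + 4)) = (1/3)/8 = (1/3)*(1/8) = 1/24 ≈ 0.041667)
Q = 2 (Q = 1*2 = 2)
T(H, A) = 1/24 - 4*H (T(H, A) = -4*H + 1/24 = 1/24 - 4*H)
Q*(-11) + T(E(0, 5), 1*(-5)) = 2*(-11) + (1/24 - 4*5) = -22 + (1/24 - 20) = -22 - 479/24 = -1007/24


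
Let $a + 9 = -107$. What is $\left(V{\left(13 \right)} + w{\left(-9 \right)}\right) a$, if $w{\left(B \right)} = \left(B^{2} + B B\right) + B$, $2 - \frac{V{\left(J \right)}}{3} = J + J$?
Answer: $-9396$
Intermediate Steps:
$a = -116$ ($a = -9 - 107 = -116$)
$V{\left(J \right)} = 6 - 6 J$ ($V{\left(J \right)} = 6 - 3 \left(J + J\right) = 6 - 3 \cdot 2 J = 6 - 6 J$)
$w{\left(B \right)} = B + 2 B^{2}$ ($w{\left(B \right)} = \left(B^{2} + B^{2}\right) + B = 2 B^{2} + B = B + 2 B^{2}$)
$\left(V{\left(13 \right)} + w{\left(-9 \right)}\right) a = \left(\left(6 - 78\right) - 9 \left(1 + 2 \left(-9\right)\right)\right) \left(-116\right) = \left(\left(6 - 78\right) - 9 \left(1 - 18\right)\right) \left(-116\right) = \left(-72 - -153\right) \left(-116\right) = \left(-72 + 153\right) \left(-116\right) = 81 \left(-116\right) = -9396$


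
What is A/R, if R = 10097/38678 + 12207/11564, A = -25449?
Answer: -5691317552004/294452027 ≈ -19329.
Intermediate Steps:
R = 294452027/223636196 (R = 10097*(1/38678) + 12207*(1/11564) = 10097/38678 + 12207/11564 = 294452027/223636196 ≈ 1.3167)
A/R = -25449/294452027/223636196 = -25449*223636196/294452027 = -5691317552004/294452027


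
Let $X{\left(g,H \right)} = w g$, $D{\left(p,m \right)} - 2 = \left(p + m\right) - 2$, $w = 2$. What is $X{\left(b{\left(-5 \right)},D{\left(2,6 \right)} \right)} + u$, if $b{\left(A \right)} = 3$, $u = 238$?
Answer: $244$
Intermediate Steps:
$D{\left(p,m \right)} = m + p$ ($D{\left(p,m \right)} = 2 - \left(2 - m - p\right) = 2 + \left(-2 + m + p\right) = m + p$)
$X{\left(g,H \right)} = 2 g$
$X{\left(b{\left(-5 \right)},D{\left(2,6 \right)} \right)} + u = 2 \cdot 3 + 238 = 6 + 238 = 244$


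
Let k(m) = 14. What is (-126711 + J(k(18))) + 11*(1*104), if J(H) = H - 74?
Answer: -125627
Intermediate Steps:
J(H) = -74 + H
(-126711 + J(k(18))) + 11*(1*104) = (-126711 + (-74 + 14)) + 11*(1*104) = (-126711 - 60) + 11*104 = -126771 + 1144 = -125627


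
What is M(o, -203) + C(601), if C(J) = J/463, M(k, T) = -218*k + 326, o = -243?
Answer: 24678501/463 ≈ 53301.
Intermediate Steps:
M(k, T) = 326 - 218*k
C(J) = J/463 (C(J) = J*(1/463) = J/463)
M(o, -203) + C(601) = (326 - 218*(-243)) + (1/463)*601 = (326 + 52974) + 601/463 = 53300 + 601/463 = 24678501/463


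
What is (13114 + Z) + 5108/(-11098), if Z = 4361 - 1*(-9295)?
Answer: 148544176/5549 ≈ 26770.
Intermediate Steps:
Z = 13656 (Z = 4361 + 9295 = 13656)
(13114 + Z) + 5108/(-11098) = (13114 + 13656) + 5108/(-11098) = 26770 + 5108*(-1/11098) = 26770 - 2554/5549 = 148544176/5549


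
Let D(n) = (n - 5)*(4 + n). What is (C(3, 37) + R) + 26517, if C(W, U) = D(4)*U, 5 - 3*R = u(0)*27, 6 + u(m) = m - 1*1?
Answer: 78857/3 ≈ 26286.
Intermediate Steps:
u(m) = -7 + m (u(m) = -6 + (m - 1*1) = -6 + (m - 1) = -6 + (-1 + m) = -7 + m)
D(n) = (-5 + n)*(4 + n)
R = 194/3 (R = 5/3 - (-7 + 0)*27/3 = 5/3 - (-7)*27/3 = 5/3 - ⅓*(-189) = 5/3 + 63 = 194/3 ≈ 64.667)
C(W, U) = -8*U (C(W, U) = (-20 + 4² - 1*4)*U = (-20 + 16 - 4)*U = -8*U)
(C(3, 37) + R) + 26517 = (-8*37 + 194/3) + 26517 = (-296 + 194/3) + 26517 = -694/3 + 26517 = 78857/3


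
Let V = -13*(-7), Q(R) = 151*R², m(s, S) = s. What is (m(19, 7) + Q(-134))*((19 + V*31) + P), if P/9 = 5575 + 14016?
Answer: 485767233625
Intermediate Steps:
V = 91
P = 176319 (P = 9*(5575 + 14016) = 9*19591 = 176319)
(m(19, 7) + Q(-134))*((19 + V*31) + P) = (19 + 151*(-134)²)*((19 + 91*31) + 176319) = (19 + 151*17956)*((19 + 2821) + 176319) = (19 + 2711356)*(2840 + 176319) = 2711375*179159 = 485767233625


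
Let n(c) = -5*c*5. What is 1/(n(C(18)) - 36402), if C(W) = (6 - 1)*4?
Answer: -1/36902 ≈ -2.7099e-5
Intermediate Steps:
C(W) = 20 (C(W) = 5*4 = 20)
n(c) = -25*c
1/(n(C(18)) - 36402) = 1/(-25*20 - 36402) = 1/(-500 - 36402) = 1/(-36902) = -1/36902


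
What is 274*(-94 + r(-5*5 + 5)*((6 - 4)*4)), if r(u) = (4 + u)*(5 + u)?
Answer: 500324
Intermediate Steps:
274*(-94 + r(-5*5 + 5)*((6 - 4)*4)) = 274*(-94 + (20 + (-5*5 + 5)**2 + 9*(-5*5 + 5))*((6 - 4)*4)) = 274*(-94 + (20 + (-25 + 5)**2 + 9*(-25 + 5))*(2*4)) = 274*(-94 + (20 + (-20)**2 + 9*(-20))*8) = 274*(-94 + (20 + 400 - 180)*8) = 274*(-94 + 240*8) = 274*(-94 + 1920) = 274*1826 = 500324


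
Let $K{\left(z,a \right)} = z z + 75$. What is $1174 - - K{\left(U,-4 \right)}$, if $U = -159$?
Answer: $26530$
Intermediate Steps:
$K{\left(z,a \right)} = 75 + z^{2}$ ($K{\left(z,a \right)} = z^{2} + 75 = 75 + z^{2}$)
$1174 - - K{\left(U,-4 \right)} = 1174 - - (75 + \left(-159\right)^{2}) = 1174 - - (75 + 25281) = 1174 - \left(-1\right) 25356 = 1174 - -25356 = 1174 + 25356 = 26530$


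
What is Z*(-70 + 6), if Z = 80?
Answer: -5120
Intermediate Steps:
Z*(-70 + 6) = 80*(-70 + 6) = 80*(-64) = -5120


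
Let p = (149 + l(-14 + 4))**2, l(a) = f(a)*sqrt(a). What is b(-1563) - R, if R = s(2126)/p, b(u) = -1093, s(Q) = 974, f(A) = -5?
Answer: (-23993417*I - 1628570*sqrt(10))/(1490*sqrt(10) + 21951*I) ≈ -1093.0 - 0.0091048*I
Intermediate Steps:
l(a) = -5*sqrt(a)
p = (149 - 5*I*sqrt(10))**2 (p = (149 - 5*sqrt(-14 + 4))**2 = (149 - 5*I*sqrt(10))**2 ≈ 21951.0 - 4711.8*I)
R = 974/(21951 - 1490*I*sqrt(10)) ≈ 0.042417 + 0.0091049*I
b(-1563) - R = -1093 - 974/(149 - 5*I*sqrt(10))**2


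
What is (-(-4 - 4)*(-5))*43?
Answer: -1720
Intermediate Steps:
(-(-4 - 4)*(-5))*43 = (-1*(-8)*(-5))*43 = (8*(-5))*43 = -40*43 = -1720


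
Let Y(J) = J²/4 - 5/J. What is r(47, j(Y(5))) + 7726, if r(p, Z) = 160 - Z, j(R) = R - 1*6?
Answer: 31547/4 ≈ 7886.8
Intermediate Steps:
Y(J) = -5/J + J²/4 (Y(J) = J²*(¼) - 5/J = J²/4 - 5/J = -5/J + J²/4)
j(R) = -6 + R (j(R) = R - 6 = -6 + R)
r(47, j(Y(5))) + 7726 = (160 - (-6 + (¼)*(-20 + 5³)/5)) + 7726 = (160 - (-6 + (¼)*(⅕)*(-20 + 125))) + 7726 = (160 - (-6 + (¼)*(⅕)*105)) + 7726 = (160 - (-6 + 21/4)) + 7726 = (160 - 1*(-¾)) + 7726 = (160 + ¾) + 7726 = 643/4 + 7726 = 31547/4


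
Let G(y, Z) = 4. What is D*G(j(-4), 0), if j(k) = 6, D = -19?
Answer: -76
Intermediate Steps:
D*G(j(-4), 0) = -19*4 = -76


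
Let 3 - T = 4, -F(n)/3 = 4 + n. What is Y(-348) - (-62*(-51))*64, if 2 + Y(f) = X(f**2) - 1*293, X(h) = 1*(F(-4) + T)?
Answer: -202664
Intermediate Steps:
F(n) = -12 - 3*n (F(n) = -3*(4 + n) = -12 - 3*n)
T = -1 (T = 3 - 1*4 = 3 - 4 = -1)
X(h) = -1 (X(h) = 1*((-12 - 3*(-4)) - 1) = 1*((-12 + 12) - 1) = 1*(0 - 1) = 1*(-1) = -1)
Y(f) = -296 (Y(f) = -2 + (-1 - 1*293) = -2 + (-1 - 293) = -2 - 294 = -296)
Y(-348) - (-62*(-51))*64 = -296 - (-62*(-51))*64 = -296 - 3162*64 = -296 - 1*202368 = -296 - 202368 = -202664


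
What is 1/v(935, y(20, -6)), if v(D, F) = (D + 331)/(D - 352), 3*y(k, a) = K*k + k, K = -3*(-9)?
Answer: 583/1266 ≈ 0.46051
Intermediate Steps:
K = 27
y(k, a) = 28*k/3 (y(k, a) = (27*k + k)/3 = (28*k)/3 = 28*k/3)
v(D, F) = (331 + D)/(-352 + D)
1/v(935, y(20, -6)) = 1/((331 + 935)/(-352 + 935)) = 1/(1266/583) = 583/1266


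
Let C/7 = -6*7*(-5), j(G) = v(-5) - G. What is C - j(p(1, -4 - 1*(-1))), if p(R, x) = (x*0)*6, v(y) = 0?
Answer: 1470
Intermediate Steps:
p(R, x) = 0 (p(R, x) = 0*6 = 0)
j(G) = -G (j(G) = 0 - G = -G)
C = 1470 (C = 7*(-6*7*(-5)) = 7*(-42*(-5)) = 7*210 = 1470)
C - j(p(1, -4 - 1*(-1))) = 1470 - (-1)*0 = 1470 - 1*0 = 1470 + 0 = 1470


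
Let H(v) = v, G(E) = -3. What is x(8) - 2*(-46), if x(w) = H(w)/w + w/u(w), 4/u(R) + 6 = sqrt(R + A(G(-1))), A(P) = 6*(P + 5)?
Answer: 81 + 4*sqrt(5) ≈ 89.944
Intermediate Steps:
A(P) = 30 + 6*P (A(P) = 6*(5 + P) = 30 + 6*P)
u(R) = 4/(-6 + sqrt(12 + R)) (u(R) = 4/(-6 + sqrt(R + (30 + 6*(-3)))) = 4/(-6 + sqrt(R + (30 - 18))) = 4/(-6 + sqrt(R + 12)) = 4/(-6 + sqrt(12 + R)))
x(w) = 1 + w*(-3/2 + sqrt(12 + w)/4) (x(w) = w/w + w/((4/(-6 + sqrt(12 + w)))) = 1 + w*(-3/2 + sqrt(12 + w)/4))
x(8) - 2*(-46) = (1 + (1/4)*8*(-6 + sqrt(12 + 8))) - 2*(-46) = (1 + (1/4)*8*(-6 + sqrt(20))) + 92 = (1 + (1/4)*8*(-6 + 2*sqrt(5))) + 92 = (1 + (-12 + 4*sqrt(5))) + 92 = (-11 + 4*sqrt(5)) + 92 = 81 + 4*sqrt(5)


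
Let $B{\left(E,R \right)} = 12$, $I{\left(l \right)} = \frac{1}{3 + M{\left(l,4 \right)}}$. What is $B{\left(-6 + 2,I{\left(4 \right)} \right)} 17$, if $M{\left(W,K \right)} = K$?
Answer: $204$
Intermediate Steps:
$I{\left(l \right)} = \frac{1}{7}$ ($I{\left(l \right)} = \frac{1}{3 + 4} = \frac{1}{7}$)
$B{\left(-6 + 2,I{\left(4 \right)} \right)} 17 = 12 \cdot 17 = 204$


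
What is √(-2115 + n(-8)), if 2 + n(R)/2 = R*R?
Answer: I*√1991 ≈ 44.621*I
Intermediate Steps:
n(R) = -4 + 2*R² (n(R) = -4 + 2*(R*R) = -4 + 2*R²)
√(-2115 + n(-8)) = √(-2115 + (-4 + 2*(-8)²)) = √(-2115 + (-4 + 2*64)) = √(-2115 + (-4 + 128)) = √(-2115 + 124) = √(-1991) = I*√1991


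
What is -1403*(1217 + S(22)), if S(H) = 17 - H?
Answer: -1700436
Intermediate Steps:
-1403*(1217 + S(22)) = -1403*(1217 + (17 - 1*22)) = -1403*(1217 + (17 - 22)) = -1403*(1217 - 5) = -1403*1212 = -1700436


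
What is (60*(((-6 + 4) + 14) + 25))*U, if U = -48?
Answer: -106560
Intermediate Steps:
(60*(((-6 + 4) + 14) + 25))*U = (60*(((-6 + 4) + 14) + 25))*(-48) = (60*((-2 + 14) + 25))*(-48) = (60*(12 + 25))*(-48) = (60*37)*(-48) = 2220*(-48) = -106560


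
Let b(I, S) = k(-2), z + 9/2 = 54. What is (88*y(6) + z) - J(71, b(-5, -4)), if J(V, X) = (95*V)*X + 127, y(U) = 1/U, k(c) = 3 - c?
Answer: -202727/6 ≈ -33788.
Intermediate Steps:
z = 99/2 (z = -9/2 + 54 = 99/2 ≈ 49.500)
b(I, S) = 5 (b(I, S) = 3 - 1*(-2) = 3 + 2 = 5)
J(V, X) = 127 + 95*V*X (J(V, X) = 95*V*X + 127 = 127 + 95*V*X)
(88*y(6) + z) - J(71, b(-5, -4)) = (88/6 + 99/2) - (127 + 95*71*5) = (88*(⅙) + 99/2) - (127 + 33725) = (44/3 + 99/2) - 1*33852 = 385/6 - 33852 = -202727/6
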